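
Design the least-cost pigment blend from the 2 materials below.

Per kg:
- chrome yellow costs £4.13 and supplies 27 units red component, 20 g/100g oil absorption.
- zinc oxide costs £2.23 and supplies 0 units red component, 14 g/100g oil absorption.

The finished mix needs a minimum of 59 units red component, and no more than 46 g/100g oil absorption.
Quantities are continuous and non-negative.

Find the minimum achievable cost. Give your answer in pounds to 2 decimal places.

£9.02

Let x1 = kg of chrome yellow, x2 = kg of zinc oxide.
min 4.13x1 + 2.23x2 subject to:
  27x1 ≥ 59   (red component)
  20x1 + 14x2 ≤ 46   (oil absorption)
  x1, x2 ≥ 0.
The cheapest feasible vertex uses only chrome yellow; zinc oxide is not used. The red component requirement is met with equality.
Solving gives x1 = 2.185.
Objective = 4.13·2.185 = 9.0241.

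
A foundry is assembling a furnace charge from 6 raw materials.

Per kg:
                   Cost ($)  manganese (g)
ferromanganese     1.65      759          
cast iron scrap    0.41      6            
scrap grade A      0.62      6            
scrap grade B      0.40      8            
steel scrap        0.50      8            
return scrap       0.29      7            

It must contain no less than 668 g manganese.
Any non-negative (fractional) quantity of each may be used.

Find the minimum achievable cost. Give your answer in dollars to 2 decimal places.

$1.45

Let x1 = kg of ferromanganese, x2 = kg of cast iron scrap, x3 = kg of scrap grade A, x4 = kg of scrap grade B, x5 = kg of steel scrap, x6 = kg of return scrap.
Minimize 1.65x1 + 0.41x2 + 0.62x3 + 0.4x4 + 0.5x5 + 0.29x6 with:
  759x1 + 6x2 + 6x3 + 8x4 + 8x5 + 7x6 ≥ 668   (manganese)
  x1, x2, x3, x4, x5, x6 ≥ 0.
The optimal basis is {ferromanganese}; cast iron scrap, scrap grade A, scrap grade B, steel scrap, return scrap drop out. Binding constraint: manganese.
Solving gives x1 = 0.8801.
Objective = 1.65·0.8801 = 1.4522.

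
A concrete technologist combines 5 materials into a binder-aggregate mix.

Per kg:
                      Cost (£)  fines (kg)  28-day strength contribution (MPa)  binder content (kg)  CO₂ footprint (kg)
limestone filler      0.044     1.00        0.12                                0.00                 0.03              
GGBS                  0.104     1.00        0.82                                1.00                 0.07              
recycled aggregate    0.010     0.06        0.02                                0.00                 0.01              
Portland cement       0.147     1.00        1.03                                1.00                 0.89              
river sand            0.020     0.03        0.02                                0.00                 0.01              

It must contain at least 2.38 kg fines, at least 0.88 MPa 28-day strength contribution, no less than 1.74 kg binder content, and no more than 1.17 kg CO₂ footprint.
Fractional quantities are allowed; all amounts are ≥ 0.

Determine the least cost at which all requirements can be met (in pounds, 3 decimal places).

£0.209

Set it up as a linear program. Let x1 = kg of limestone filler, x2 = kg of GGBS, x3 = kg of recycled aggregate, x4 = kg of Portland cement, x5 = kg of river sand.
min 0.044x1 + 0.104x2 + 0.01x3 + 0.147x4 + 0.02x5 s.t.:
  1x1 + 1x2 + 0.06x3 + 1x4 + 0.03x5 ≥ 2.38   (fines)
  0.12x1 + 0.82x2 + 0.02x3 + 1.03x4 + 0.02x5 ≥ 0.88   (28-day strength contribution)
  1x2 + 1x4 ≥ 1.74   (binder content)
  0.03x1 + 0.07x2 + 0.01x3 + 0.89x4 + 0.01x5 ≤ 1.17   (CO₂ footprint)
  x1, x2, x3, x4, x5 ≥ 0.
The minimum-cost mix takes nothing from recycled aggregate, Portland cement, river sand — only limestone filler, GGBS. There the fines and binder content constraints are tight.
That vertex is x1 = 0.64, x2 = 1.74.
Hence cost = 0.044·0.64 + 0.104·1.74 = £0.20912.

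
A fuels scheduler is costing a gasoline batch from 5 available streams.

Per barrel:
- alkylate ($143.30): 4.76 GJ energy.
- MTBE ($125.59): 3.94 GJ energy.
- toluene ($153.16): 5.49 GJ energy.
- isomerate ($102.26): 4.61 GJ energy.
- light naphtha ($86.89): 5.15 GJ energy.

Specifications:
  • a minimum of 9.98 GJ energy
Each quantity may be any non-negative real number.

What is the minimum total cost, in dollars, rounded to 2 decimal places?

$168.38

Treat it as an LP. Let x1 = barrels of alkylate, x2 = barrels of MTBE, x3 = barrels of toluene, x4 = barrels of isomerate, x5 = barrels of light naphtha.
Minimise 143.3x1 + 125.59x2 + 153.16x3 + 102.26x4 + 86.89x5 s.t.:
  4.76x1 + 3.94x2 + 5.49x3 + 4.61x4 + 5.15x5 ≥ 9.98   (energy)
  x1, x2, x3, x4, x5 ≥ 0.
The minimum-cost mix takes nothing from alkylate, MTBE, toluene, isomerate — only light naphtha. There the energy constraint is tight.
Solving gives x5 = 1.9379.
Total cost: 86.89·1.9379 = 168.3841.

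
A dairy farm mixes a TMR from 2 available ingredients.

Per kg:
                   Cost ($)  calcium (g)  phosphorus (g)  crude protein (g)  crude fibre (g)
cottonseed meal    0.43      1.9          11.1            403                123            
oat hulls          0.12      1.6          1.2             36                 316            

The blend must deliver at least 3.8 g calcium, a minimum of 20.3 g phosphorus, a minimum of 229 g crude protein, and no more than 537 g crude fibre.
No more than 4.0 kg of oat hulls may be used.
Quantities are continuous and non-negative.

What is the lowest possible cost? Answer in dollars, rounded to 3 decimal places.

This is a linear program. Let x1 = kg of cottonseed meal, x2 = kg of oat hulls.
Minimize 0.43x1 + 0.12x2 s.t.:
  1.9x1 + 1.6x2 ≥ 3.8   (calcium)
  11.1x1 + 1.2x2 ≥ 20.3   (phosphorus)
  403x1 + 36x2 ≥ 229   (crude protein)
  123x1 + 316x2 ≤ 537   (crude fibre)
  x2 ≤ 4
  x1, x2 ≥ 0.
Both inputs are positive at the optimum. The calcium and phosphorus requirements are met with equality.
That vertex is x1 = 1.804, x2 = 0.2332.
Cost = 0.43·1.804 + 0.12·0.2332 = 0.80370.

$0.804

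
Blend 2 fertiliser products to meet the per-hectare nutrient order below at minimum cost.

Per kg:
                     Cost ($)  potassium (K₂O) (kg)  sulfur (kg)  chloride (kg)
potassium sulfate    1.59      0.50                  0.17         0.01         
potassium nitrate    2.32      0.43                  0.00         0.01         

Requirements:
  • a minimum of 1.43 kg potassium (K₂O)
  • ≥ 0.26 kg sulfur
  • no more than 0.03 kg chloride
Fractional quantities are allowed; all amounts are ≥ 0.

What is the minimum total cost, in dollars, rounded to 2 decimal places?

Treat it as an LP. Let x1 = kg of potassium sulfate, x2 = kg of potassium nitrate.
min 1.59x1 + 2.32x2 subject to:
  0.5x1 + 0.43x2 ≥ 1.43   (potassium (K₂O))
  0.17x1 ≥ 0.26   (sulfur)
  0.01x1 + 0.01x2 ≤ 0.03   (chloride)
  x1, x2 ≥ 0.
The optimal basis is {potassium sulfate}; potassium nitrate drops out. The potassium (K₂O) requirement is met with equality.
That vertex is x1 = 2.86.
Objective = 1.59·2.86 = 4.5474.

$4.55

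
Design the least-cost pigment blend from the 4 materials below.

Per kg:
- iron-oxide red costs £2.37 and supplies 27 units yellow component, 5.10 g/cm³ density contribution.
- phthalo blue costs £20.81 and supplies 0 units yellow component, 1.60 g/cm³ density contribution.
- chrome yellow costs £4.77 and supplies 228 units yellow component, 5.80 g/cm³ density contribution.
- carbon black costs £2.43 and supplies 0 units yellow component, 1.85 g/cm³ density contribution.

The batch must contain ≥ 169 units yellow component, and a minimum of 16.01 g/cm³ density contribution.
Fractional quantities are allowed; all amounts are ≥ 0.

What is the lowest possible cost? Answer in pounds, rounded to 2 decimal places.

£8.33

Let x1 = kg of iron-oxide red, x2 = kg of phthalo blue, x3 = kg of chrome yellow, x4 = kg of carbon black.
Minimize 2.37x1 + 20.81x2 + 4.77x3 + 2.43x4 s.t.:
  27x1 + 228x3 ≥ 169   (yellow component)
  5.1x1 + 1.6x2 + 5.8x3 + 1.85x4 ≥ 16.01   (density contribution)
  x1, x2, x3, x4 ≥ 0.
The optimal basis is {iron-oxide red, chrome yellow}; phthalo blue, carbon black drop out. Binding constraints: yellow component and density contribution.
That vertex is x1 = 2.654, x3 = 0.427.
Total cost: 2.37·2.654 + 4.77·0.427 = 8.3268.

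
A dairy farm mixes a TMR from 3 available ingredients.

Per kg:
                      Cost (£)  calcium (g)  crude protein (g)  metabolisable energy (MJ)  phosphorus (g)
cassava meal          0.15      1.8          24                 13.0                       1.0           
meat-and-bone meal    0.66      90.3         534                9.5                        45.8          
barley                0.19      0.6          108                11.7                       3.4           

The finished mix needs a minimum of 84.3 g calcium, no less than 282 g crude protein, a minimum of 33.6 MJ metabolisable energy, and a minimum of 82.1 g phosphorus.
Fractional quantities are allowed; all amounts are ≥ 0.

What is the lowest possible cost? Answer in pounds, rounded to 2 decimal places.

Let x1 = kg of cassava meal, x2 = kg of meat-and-bone meal, x3 = kg of barley.
Minimise 0.15x1 + 0.66x2 + 0.19x3 with:
  1.8x1 + 90.3x2 + 0.6x3 ≥ 84.3   (calcium)
  24x1 + 534x2 + 108x3 ≥ 282   (crude protein)
  13x1 + 9.5x2 + 11.7x3 ≥ 33.6   (metabolisable energy)
  1x1 + 45.8x2 + 3.4x3 ≥ 82.1   (phosphorus)
  x1, x2, x3 ≥ 0.
The minimum-cost mix takes nothing from barley — only cassava meal, meat-and-bone meal. There the metabolisable energy and phosphorus constraints are tight.
That vertex is x1 = 1.295, x2 = 1.764.
Hence cost = 0.15·1.295 + 0.66·1.764 = £1.3585.

£1.36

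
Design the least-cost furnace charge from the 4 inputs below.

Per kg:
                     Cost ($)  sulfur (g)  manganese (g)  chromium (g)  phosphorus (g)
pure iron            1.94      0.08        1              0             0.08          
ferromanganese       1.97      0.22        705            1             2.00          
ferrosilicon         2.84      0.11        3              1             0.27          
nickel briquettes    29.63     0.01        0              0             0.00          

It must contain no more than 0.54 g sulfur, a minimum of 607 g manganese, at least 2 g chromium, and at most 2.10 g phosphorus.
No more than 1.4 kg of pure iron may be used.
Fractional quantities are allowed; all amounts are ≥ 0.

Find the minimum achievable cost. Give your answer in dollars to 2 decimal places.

This is a linear program. Let x1 = kg of pure iron, x2 = kg of ferromanganese, x3 = kg of ferrosilicon, x4 = kg of nickel briquettes.
Minimise 1.94x1 + 1.97x2 + 2.84x3 + 29.63x4 s.t.:
  0.08x1 + 0.22x2 + 0.11x3 + 0.01x4 ≤ 0.54   (sulfur)
  1x1 + 705x2 + 3x3 ≥ 607   (manganese)
  1x2 + 1x3 ≥ 2   (chromium)
  0.08x1 + 2x2 + 0.27x3 ≤ 2.1   (phosphorus)
  x1 ≤ 1.4
  x1, x2, x3, x4 ≥ 0.
At the optimum only ferromanganese, ferrosilicon are positive (pure iron, nickel briquettes = 0). The chromium and phosphorus requirements are met with equality.
So ferromanganese = 0.90173 kg, ferrosilicon = 1.0983 kg.
Cost = 1.97·0.90173 + 2.84·1.0983 = 4.8956.

$4.90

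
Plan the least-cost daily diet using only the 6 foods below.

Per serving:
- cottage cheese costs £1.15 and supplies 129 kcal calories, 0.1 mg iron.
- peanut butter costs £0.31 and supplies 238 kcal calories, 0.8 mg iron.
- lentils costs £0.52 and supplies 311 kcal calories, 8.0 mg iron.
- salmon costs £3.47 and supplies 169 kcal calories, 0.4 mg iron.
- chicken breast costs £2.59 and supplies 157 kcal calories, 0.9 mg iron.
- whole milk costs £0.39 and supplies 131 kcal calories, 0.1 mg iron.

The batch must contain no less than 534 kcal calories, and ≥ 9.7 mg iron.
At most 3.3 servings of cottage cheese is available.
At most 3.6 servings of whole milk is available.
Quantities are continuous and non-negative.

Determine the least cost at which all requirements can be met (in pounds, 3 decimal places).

£0.826

Let x1 = servings of cottage cheese, x2 = servings of peanut butter, x3 = servings of lentils, x4 = servings of salmon, x5 = servings of chicken breast, x6 = servings of whole milk.
Minimize 1.15x1 + 0.31x2 + 0.52x3 + 3.47x4 + 2.59x5 + 0.39x6 s.t.:
  129x1 + 238x2 + 311x3 + 169x4 + 157x5 + 131x6 ≥ 534   (calories)
  0.1x1 + 0.8x2 + 8x3 + 0.4x4 + 0.9x5 + 0.1x6 ≥ 9.7   (iron)
  x1 ≤ 3.3
  x6 ≤ 3.6
  x1, x2, x3, x4, x5, x6 ≥ 0.
The optimal basis is {peanut butter, lentils}; cottage cheese, salmon, chicken breast, whole milk drop out. The calories and iron requirements are met with equality.
So peanut butter = 0.7584 servings, lentils = 1.137 servings.
Total cost: 0.31·0.7584 + 0.52·1.137 = 0.82634.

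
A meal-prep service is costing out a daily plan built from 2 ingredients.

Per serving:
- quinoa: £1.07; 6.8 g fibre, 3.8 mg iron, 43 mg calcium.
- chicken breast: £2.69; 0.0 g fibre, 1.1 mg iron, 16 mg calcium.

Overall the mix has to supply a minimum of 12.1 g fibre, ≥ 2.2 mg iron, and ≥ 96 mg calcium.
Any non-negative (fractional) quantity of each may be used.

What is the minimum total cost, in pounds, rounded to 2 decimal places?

£2.39

Let x1 = servings of quinoa, x2 = servings of chicken breast.
Minimise 1.07x1 + 2.69x2 with:
  6.8x1 ≥ 12.1   (fibre)
  3.8x1 + 1.1x2 ≥ 2.2   (iron)
  43x1 + 16x2 ≥ 96   (calcium)
  x1, x2 ≥ 0.
The optimal basis is {quinoa}; chicken breast drops out. Binding constraint: calcium.
So quinoa = 2.233 servings.
Total cost: 1.07·2.233 = 2.3893.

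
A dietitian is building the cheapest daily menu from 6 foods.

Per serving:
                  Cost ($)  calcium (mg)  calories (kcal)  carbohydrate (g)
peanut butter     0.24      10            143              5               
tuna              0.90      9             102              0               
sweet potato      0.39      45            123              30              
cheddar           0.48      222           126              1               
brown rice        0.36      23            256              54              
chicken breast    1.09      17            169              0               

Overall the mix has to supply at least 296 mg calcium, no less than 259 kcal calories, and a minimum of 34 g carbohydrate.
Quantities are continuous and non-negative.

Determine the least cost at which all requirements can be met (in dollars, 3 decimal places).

Treat it as an LP. Let x1 = servings of peanut butter, x2 = servings of tuna, x3 = servings of sweet potato, x4 = servings of cheddar, x5 = servings of brown rice, x6 = servings of chicken breast.
Minimise 0.24x1 + 0.9x2 + 0.39x3 + 0.48x4 + 0.36x5 + 1.09x6 with:
  10x1 + 9x2 + 45x3 + 222x4 + 23x5 + 17x6 ≥ 296   (calcium)
  143x1 + 102x2 + 123x3 + 126x4 + 256x5 + 169x6 ≥ 259   (calories)
  5x1 + 30x3 + 1x4 + 54x5 ≥ 34   (carbohydrate)
  x1, x2, x3, x4, x5, x6 ≥ 0.
The minimum-cost mix takes nothing from peanut butter, tuna, sweet potato, chicken breast — only cheddar, brown rice. Binding constraints: calcium and carbohydrate.
So cheddar = 1.271 servings, brown rice = 0.6061 servings.
Hence cost = 0.48·1.271 + 0.36·0.6061 = $0.82828.

$0.828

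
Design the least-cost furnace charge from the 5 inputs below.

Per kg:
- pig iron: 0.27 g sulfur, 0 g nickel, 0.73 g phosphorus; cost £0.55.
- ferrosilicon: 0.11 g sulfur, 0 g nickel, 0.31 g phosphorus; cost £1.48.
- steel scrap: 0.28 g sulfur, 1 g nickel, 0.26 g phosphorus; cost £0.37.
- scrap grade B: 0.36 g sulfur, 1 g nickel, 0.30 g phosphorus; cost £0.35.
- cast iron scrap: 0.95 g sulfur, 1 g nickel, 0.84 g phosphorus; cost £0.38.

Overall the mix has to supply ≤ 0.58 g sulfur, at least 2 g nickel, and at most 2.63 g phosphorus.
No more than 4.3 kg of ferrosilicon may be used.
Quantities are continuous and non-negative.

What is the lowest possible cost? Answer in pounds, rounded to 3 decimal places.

Let x1 = kg of pig iron, x2 = kg of ferrosilicon, x3 = kg of steel scrap, x4 = kg of scrap grade B, x5 = kg of cast iron scrap.
Minimise 0.55x1 + 1.48x2 + 0.37x3 + 0.35x4 + 0.38x5 s.t.:
  0.27x1 + 0.11x2 + 0.28x3 + 0.36x4 + 0.95x5 ≤ 0.58   (sulfur)
  1x3 + 1x4 + 1x5 ≥ 2   (nickel)
  0.73x1 + 0.31x2 + 0.26x3 + 0.3x4 + 0.84x5 ≤ 2.63   (phosphorus)
  x2 ≤ 4.3
  x1, x2, x3, x4, x5 ≥ 0.
At the optimum only steel scrap, scrap grade B are positive (pig iron, ferrosilicon, cast iron scrap = 0). Binding constraints: sulfur and nickel.
That vertex is x3 = 1.75, x4 = 0.25.
Cost = 0.37·1.75 + 0.35·0.25 = 0.73500.

£0.735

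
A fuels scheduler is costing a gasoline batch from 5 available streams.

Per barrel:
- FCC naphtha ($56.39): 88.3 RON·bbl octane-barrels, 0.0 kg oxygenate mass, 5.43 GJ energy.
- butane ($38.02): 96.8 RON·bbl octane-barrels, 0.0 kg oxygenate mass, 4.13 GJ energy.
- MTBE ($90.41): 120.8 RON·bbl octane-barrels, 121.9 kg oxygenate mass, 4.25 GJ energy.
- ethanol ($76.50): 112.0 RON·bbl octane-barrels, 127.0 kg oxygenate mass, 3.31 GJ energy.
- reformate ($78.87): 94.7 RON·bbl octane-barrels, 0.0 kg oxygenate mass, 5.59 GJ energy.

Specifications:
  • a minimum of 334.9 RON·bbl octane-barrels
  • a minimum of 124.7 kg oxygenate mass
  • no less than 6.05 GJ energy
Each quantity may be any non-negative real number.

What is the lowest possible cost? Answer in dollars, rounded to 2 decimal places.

$163.46

Set it up as a linear program. Let x1 = barrels of FCC naphtha, x2 = barrels of butane, x3 = barrels of MTBE, x4 = barrels of ethanol, x5 = barrels of reformate.
Minimize 56.39x1 + 38.02x2 + 90.41x3 + 76.5x4 + 78.87x5 with:
  88.3x1 + 96.8x2 + 120.8x3 + 112x4 + 94.7x5 ≥ 334.9   (octane-barrels)
  121.9x3 + 127x4 ≥ 124.7   (oxygenate mass)
  5.43x1 + 4.13x2 + 4.25x3 + 3.31x4 + 5.59x5 ≥ 6.05   (energy)
  x1, x2, x3, x4, x5 ≥ 0.
At the optimum only butane, ethanol are positive (FCC naphtha, MTBE, reformate = 0). The octane-barrels and oxygenate mass requirements are met with equality.
Solving gives x2 = 2.3236, x4 = 0.98189.
Hence cost = 38.02·2.3236 + 76.5·0.98189 = $163.4579.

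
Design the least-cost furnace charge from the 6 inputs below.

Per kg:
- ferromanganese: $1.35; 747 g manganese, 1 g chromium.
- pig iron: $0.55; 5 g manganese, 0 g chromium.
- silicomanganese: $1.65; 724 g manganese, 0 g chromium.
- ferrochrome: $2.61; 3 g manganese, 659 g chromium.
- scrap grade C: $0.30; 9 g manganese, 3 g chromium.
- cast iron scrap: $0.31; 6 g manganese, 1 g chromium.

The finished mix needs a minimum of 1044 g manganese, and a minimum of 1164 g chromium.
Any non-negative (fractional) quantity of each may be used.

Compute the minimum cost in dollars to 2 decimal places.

$6.48

Treat it as an LP. Let x1 = kg of ferromanganese, x2 = kg of pig iron, x3 = kg of silicomanganese, x4 = kg of ferrochrome, x5 = kg of scrap grade C, x6 = kg of cast iron scrap.
min 1.35x1 + 0.55x2 + 1.65x3 + 2.61x4 + 0.3x5 + 0.31x6 with:
  747x1 + 5x2 + 724x3 + 3x4 + 9x5 + 6x6 ≥ 1044   (manganese)
  1x1 + 659x4 + 3x5 + 1x6 ≥ 1164   (chromium)
  x1, x2, x3, x4, x5, x6 ≥ 0.
The optimal basis is {ferromanganese, ferrochrome}; pig iron, silicomanganese, scrap grade C, cast iron scrap drop out. Binding constraints: manganese and chromium.
So ferromanganese = 1.391 kg, ferrochrome = 1.764 kg.
Objective = 1.35·1.391 + 2.61·1.764 = 6.4819.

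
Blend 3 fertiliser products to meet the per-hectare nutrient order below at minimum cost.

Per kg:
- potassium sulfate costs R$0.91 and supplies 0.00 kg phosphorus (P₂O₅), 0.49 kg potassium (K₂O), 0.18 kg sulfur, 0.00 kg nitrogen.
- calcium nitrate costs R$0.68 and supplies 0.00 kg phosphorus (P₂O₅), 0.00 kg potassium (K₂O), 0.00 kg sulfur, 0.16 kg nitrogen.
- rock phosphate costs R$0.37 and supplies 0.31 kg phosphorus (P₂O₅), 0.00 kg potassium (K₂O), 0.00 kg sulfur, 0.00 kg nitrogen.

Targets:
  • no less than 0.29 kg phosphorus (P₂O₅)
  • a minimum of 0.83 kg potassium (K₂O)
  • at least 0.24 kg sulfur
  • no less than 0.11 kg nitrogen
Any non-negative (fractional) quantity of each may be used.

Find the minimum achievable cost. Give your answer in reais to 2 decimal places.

R$2.36

This is a linear program. Let x1 = kg of potassium sulfate, x2 = kg of calcium nitrate, x3 = kg of rock phosphate.
Minimise 0.91x1 + 0.68x2 + 0.37x3 subject to:
  0.31x3 ≥ 0.29   (phosphorus (P₂O₅))
  0.49x1 ≥ 0.83   (potassium (K₂O))
  0.18x1 ≥ 0.24   (sulfur)
  0.16x2 ≥ 0.11   (nitrogen)
  x1, x2, x3 ≥ 0.
The optimal mix uses every input. Binding constraints: phosphorus (P₂O₅), potassium (K₂O), nitrogen.
Solving gives x1 = 1.694, x2 = 0.6875, x3 = 0.9355.
Cost = 0.91·1.694 + 0.68·0.6875 + 0.37·0.9355 = 2.3552.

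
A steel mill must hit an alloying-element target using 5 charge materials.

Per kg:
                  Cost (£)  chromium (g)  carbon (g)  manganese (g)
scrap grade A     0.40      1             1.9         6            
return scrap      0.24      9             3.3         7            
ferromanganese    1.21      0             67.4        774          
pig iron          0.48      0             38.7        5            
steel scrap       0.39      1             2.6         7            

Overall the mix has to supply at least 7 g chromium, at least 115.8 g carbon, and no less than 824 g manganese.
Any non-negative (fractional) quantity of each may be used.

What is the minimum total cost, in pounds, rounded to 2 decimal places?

Let x1 = kg of scrap grade A, x2 = kg of return scrap, x3 = kg of ferromanganese, x4 = kg of pig iron, x5 = kg of steel scrap.
Minimise 0.4x1 + 0.24x2 + 1.21x3 + 0.48x4 + 0.39x5 subject to:
  1x1 + 9x2 + 1x5 ≥ 7   (chromium)
  1.9x1 + 3.3x2 + 67.4x3 + 38.7x4 + 2.6x5 ≥ 115.8   (carbon)
  6x1 + 7x2 + 774x3 + 5x4 + 7x5 ≥ 824   (manganese)
  x1, x2, x3, x4, x5 ≥ 0.
The cheapest feasible vertex uses only return scrap, ferromanganese, pig iron; scrap grade A, steel scrap are not used. The chromium, carbon, manganese requirements are met with equality.
Solving gives x2 = 0.7778, x3 = 1.05, x4 = 1.096.
Hence cost = 0.24·0.7778 + 1.21·1.05 + 0.48·1.096 = £1.9833.

£1.98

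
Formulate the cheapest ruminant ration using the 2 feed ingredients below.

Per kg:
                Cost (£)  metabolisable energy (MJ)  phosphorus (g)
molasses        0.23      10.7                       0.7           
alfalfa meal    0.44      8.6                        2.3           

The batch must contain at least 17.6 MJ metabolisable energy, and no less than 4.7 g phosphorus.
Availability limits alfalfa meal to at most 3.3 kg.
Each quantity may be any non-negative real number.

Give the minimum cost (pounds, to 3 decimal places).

£0.899

Let x1 = kg of molasses, x2 = kg of alfalfa meal.
min 0.23x1 + 0.44x2 with:
  10.7x1 + 8.6x2 ≥ 17.6   (metabolisable energy)
  0.7x1 + 2.3x2 ≥ 4.7   (phosphorus)
  x2 ≤ 3.3
  x1, x2 ≥ 0.
Both inputs are positive at the optimum. Binding constraints: metabolisable energy and phosphorus.
Solving gives x1 = 0.003228, x2 = 2.042.
Cost = 0.23·0.003228 + 0.44·2.042 = 0.89922.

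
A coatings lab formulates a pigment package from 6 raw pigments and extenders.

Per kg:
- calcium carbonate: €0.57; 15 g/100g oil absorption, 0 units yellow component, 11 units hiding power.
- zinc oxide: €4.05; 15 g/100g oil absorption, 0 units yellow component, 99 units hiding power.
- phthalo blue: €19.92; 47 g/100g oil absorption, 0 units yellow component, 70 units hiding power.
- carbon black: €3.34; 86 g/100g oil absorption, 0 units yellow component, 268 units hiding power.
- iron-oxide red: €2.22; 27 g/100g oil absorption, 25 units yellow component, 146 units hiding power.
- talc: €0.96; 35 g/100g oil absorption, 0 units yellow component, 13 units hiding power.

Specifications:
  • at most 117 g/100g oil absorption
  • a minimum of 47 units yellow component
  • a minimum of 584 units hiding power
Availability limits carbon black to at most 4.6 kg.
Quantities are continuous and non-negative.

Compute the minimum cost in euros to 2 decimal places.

€8.70

This is a linear program. Let x1 = kg of calcium carbonate, x2 = kg of zinc oxide, x3 = kg of phthalo blue, x4 = kg of carbon black, x5 = kg of iron-oxide red, x6 = kg of talc.
Minimise 0.57x1 + 4.05x2 + 19.92x3 + 3.34x4 + 2.22x5 + 0.96x6 with:
  15x1 + 15x2 + 47x3 + 86x4 + 27x5 + 35x6 ≤ 117   (oil absorption)
  25x5 ≥ 47   (yellow component)
  11x1 + 99x2 + 70x3 + 268x4 + 146x5 + 13x6 ≥ 584   (hiding power)
  x4 ≤ 4.6
  x1, x2, x3, x4, x5, x6 ≥ 0.
The cheapest feasible vertex uses only carbon black, iron-oxide red; calcium carbonate, zinc oxide, phthalo blue, talc are not used. There the oil absorption and hiding power constraints are tight.
Solving gives x4 = 0.247, x5 = 3.547.
Cost = 3.34·0.247 + 2.22·3.547 = 8.6993.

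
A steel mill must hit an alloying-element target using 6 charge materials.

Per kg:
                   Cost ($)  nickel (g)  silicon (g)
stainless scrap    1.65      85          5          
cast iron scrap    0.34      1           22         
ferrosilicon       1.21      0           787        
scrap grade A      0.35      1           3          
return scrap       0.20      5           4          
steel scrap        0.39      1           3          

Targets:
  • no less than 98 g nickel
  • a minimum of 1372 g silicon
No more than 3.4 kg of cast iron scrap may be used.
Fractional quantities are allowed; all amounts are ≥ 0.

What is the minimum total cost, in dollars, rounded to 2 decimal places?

Let x1 = kg of stainless scrap, x2 = kg of cast iron scrap, x3 = kg of ferrosilicon, x4 = kg of scrap grade A, x5 = kg of return scrap, x6 = kg of steel scrap.
Minimize 1.65x1 + 0.34x2 + 1.21x3 + 0.35x4 + 0.2x5 + 0.39x6 subject to:
  85x1 + 1x2 + 1x4 + 5x5 + 1x6 ≥ 98   (nickel)
  5x1 + 22x2 + 787x3 + 3x4 + 4x5 + 3x6 ≥ 1372   (silicon)
  x2 ≤ 3.4
  x1, x2, x3, x4, x5, x6 ≥ 0.
The minimum-cost mix takes nothing from cast iron scrap, scrap grade A, return scrap, steel scrap — only stainless scrap, ferrosilicon. Binding constraints: nickel and silicon.
That vertex is x1 = 1.153, x3 = 1.736.
Cost = 1.65·1.153 + 1.21·1.736 = 4.0030.

$4.00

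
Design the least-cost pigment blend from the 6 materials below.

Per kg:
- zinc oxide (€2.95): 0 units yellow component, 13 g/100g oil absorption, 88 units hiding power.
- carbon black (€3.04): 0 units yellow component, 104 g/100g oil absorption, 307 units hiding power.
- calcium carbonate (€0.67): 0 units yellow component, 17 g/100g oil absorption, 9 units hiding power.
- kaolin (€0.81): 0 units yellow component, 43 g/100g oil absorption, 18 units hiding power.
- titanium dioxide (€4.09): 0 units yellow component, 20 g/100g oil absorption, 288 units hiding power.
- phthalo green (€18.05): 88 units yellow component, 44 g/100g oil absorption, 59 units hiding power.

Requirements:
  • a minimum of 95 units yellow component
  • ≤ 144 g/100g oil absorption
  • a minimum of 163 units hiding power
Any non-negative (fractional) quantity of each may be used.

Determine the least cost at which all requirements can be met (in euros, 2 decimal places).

This is a linear program. Let x1 = kg of zinc oxide, x2 = kg of carbon black, x3 = kg of calcium carbonate, x4 = kg of kaolin, x5 = kg of titanium dioxide, x6 = kg of phthalo green.
Minimize 2.95x1 + 3.04x2 + 0.67x3 + 0.81x4 + 4.09x5 + 18.05x6 subject to:
  88x6 ≥ 95   (yellow component)
  13x1 + 104x2 + 17x3 + 43x4 + 20x5 + 44x6 ≤ 144   (oil absorption)
  88x1 + 307x2 + 9x3 + 18x4 + 288x5 + 59x6 ≥ 163   (hiding power)
  x1, x2, x3, x4, x5, x6 ≥ 0.
The minimum-cost mix takes nothing from zinc oxide, calcium carbonate, kaolin, titanium dioxide — only carbon black, phthalo green. There the yellow component and hiding power constraints are tight.
So carbon black = 0.32347 kg, phthalo green = 1.0795 kg.
Cost = 3.04·0.32347 + 18.05·1.0795 = 20.4683.

€20.47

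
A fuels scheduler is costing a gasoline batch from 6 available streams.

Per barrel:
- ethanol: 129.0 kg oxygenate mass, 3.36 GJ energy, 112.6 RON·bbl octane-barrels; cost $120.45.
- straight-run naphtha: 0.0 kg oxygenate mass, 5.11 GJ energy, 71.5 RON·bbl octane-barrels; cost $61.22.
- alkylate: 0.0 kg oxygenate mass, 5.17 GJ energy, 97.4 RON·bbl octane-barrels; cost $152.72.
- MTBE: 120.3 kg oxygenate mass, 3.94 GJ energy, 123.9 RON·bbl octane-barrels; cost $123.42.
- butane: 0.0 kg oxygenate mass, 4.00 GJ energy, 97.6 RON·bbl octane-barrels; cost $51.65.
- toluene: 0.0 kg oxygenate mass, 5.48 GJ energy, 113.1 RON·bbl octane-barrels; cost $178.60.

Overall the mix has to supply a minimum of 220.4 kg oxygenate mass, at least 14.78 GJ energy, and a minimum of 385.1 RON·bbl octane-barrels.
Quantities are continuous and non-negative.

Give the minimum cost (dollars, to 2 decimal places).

Treat it as an LP. Let x1 = barrels of ethanol, x2 = barrels of straight-run naphtha, x3 = barrels of alkylate, x4 = barrels of MTBE, x5 = barrels of butane, x6 = barrels of toluene.
min 120.45x1 + 61.22x2 + 152.72x3 + 123.42x4 + 51.65x5 + 178.6x6 s.t.:
  129x1 + 120.3x4 ≥ 220.4   (oxygenate mass)
  3.36x1 + 5.11x2 + 5.17x3 + 3.94x4 + 4x5 + 5.48x6 ≥ 14.78   (energy)
  112.6x1 + 71.5x2 + 97.4x3 + 123.9x4 + 97.6x5 + 113.1x6 ≥ 385.1   (octane-barrels)
  x1, x2, x3, x4, x5, x6 ≥ 0.
The optimal basis is {ethanol, straight-run naphtha, butane}; alkylate, MTBE, toluene drop out. Binding constraints: oxygenate mass, energy, octane-barrels.
So ethanol = 1.7085 barrels, straight-run naphtha = 0.52347 barrels, butane = 1.5911 barrels.
Objective = 120.45·1.7085 + 61.22·0.52347 + 51.65·1.5911 = 320.0160.

$320.02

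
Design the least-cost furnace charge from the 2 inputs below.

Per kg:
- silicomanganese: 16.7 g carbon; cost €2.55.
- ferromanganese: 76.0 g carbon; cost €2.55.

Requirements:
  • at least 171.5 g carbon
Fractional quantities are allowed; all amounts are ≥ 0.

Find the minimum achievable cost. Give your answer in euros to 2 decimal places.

Treat it as an LP. Let x1 = kg of silicomanganese, x2 = kg of ferromanganese.
min 2.55x1 + 2.55x2 with:
  16.7x1 + 76x2 ≥ 171.5   (carbon)
  x1, x2 ≥ 0.
The minimum-cost mix takes nothing from silicomanganese — only ferromanganese. The carbon requirement is met with equality.
Optimal quantities: ferromanganese = 2.2566 kg.
Objective = 2.55·2.2566 = 5.7543.

€5.75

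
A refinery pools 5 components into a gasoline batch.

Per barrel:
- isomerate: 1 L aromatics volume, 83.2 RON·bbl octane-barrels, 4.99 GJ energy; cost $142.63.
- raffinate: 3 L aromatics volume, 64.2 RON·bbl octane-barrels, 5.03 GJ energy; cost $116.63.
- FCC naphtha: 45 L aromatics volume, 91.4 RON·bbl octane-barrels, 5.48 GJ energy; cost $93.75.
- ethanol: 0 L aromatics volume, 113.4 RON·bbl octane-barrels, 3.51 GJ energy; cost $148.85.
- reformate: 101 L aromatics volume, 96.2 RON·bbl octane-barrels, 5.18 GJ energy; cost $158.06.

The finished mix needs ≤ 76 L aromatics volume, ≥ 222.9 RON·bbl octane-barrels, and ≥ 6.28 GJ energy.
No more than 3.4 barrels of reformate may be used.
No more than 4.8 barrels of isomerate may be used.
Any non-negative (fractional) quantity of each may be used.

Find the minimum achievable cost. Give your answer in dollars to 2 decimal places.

This is a linear program. Let x1 = barrels of isomerate, x2 = barrels of raffinate, x3 = barrels of FCC naphtha, x4 = barrels of ethanol, x5 = barrels of reformate.
Minimise 142.63x1 + 116.63x2 + 93.75x3 + 148.85x4 + 158.06x5 s.t.:
  1x1 + 3x2 + 45x3 + 101x5 ≤ 76   (aromatics volume)
  83.2x1 + 64.2x2 + 91.4x3 + 113.4x4 + 96.2x5 ≥ 222.9   (octane-barrels)
  4.99x1 + 5.03x2 + 5.48x3 + 3.51x4 + 5.18x5 ≥ 6.28   (energy)
  x5 ≤ 3.4
  x1 ≤ 4.8
  x1, x2, x3, x4, x5 ≥ 0.
The optimal basis is {FCC naphtha, ethanol}; isomerate, raffinate, reformate drop out. The aromatics volume and octane-barrels requirements are met with equality.
That vertex is x3 = 1.6889, x4 = 0.60437.
Total cost: 93.75·1.6889 + 148.85·0.60437 = 248.2948.

$248.29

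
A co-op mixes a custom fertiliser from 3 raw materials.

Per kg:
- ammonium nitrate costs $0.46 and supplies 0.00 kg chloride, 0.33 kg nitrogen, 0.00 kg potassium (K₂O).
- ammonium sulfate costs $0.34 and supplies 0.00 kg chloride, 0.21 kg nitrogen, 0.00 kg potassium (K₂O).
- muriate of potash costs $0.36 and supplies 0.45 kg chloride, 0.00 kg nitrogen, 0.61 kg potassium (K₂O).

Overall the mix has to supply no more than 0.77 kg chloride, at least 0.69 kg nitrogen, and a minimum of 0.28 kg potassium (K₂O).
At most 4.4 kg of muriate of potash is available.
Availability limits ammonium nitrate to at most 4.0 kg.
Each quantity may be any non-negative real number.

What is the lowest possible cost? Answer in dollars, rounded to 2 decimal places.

$1.13

Treat it as an LP. Let x1 = kg of ammonium nitrate, x2 = kg of ammonium sulfate, x3 = kg of muriate of potash.
Minimise 0.46x1 + 0.34x2 + 0.36x3 subject to:
  0.45x3 ≤ 0.77   (chloride)
  0.33x1 + 0.21x2 ≥ 0.69   (nitrogen)
  0.61x3 ≥ 0.28   (potassium (K₂O))
  x3 ≤ 4.4
  x1 ≤ 4
  x1, x2, x3 ≥ 0.
At the optimum only ammonium nitrate, muriate of potash are positive (ammonium sulfate = 0). Binding constraints: nitrogen and potassium (K₂O).
That vertex is x1 = 2.091, x3 = 0.459.
Total cost: 0.46·2.091 + 0.36·0.459 = 1.1271.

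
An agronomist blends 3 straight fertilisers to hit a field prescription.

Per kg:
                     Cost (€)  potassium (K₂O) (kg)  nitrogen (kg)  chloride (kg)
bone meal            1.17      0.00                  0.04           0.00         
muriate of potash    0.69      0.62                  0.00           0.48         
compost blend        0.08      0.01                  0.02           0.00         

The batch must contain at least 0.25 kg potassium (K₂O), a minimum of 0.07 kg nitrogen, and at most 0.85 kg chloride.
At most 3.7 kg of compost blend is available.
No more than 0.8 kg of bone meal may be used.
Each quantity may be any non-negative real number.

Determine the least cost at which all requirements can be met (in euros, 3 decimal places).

€0.519

Let x1 = kg of bone meal, x2 = kg of muriate of potash, x3 = kg of compost blend.
Minimize 1.17x1 + 0.69x2 + 0.08x3 with:
  0.62x2 + 0.01x3 ≥ 0.25   (potassium (K₂O))
  0.04x1 + 0.02x3 ≥ 0.07   (nitrogen)
  0.48x2 ≤ 0.85   (chloride)
  x3 ≤ 3.7
  x1 ≤ 0.8
  x1, x2, x3 ≥ 0.
The minimum-cost mix takes nothing from bone meal — only muriate of potash, compost blend. Binding constraints: potassium (K₂O) and nitrogen.
That vertex is x2 = 0.3468, x3 = 3.5.
Total cost: 0.69·0.3468 + 0.08·3.5 = 0.51929.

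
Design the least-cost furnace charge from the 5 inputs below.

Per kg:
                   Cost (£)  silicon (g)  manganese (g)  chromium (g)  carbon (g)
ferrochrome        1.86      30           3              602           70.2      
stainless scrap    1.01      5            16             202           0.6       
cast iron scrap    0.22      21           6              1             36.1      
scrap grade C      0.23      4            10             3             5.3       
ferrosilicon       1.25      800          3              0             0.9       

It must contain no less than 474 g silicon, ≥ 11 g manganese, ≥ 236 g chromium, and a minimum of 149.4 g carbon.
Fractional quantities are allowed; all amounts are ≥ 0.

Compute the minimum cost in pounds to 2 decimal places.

£2.07

Set it up as a linear program. Let x1 = kg of ferrochrome, x2 = kg of stainless scrap, x3 = kg of cast iron scrap, x4 = kg of scrap grade C, x5 = kg of ferrosilicon.
min 1.86x1 + 1.01x2 + 0.22x3 + 0.23x4 + 1.25x5 subject to:
  30x1 + 5x2 + 21x3 + 4x4 + 800x5 ≥ 474   (silicon)
  3x1 + 16x2 + 6x3 + 10x4 + 3x5 ≥ 11   (manganese)
  602x1 + 202x2 + 1x3 + 3x4 ≥ 236   (chromium)
  70.2x1 + 0.6x2 + 36.1x3 + 5.3x4 + 0.9x5 ≥ 149.4   (carbon)
  x1, x2, x3, x4, x5 ≥ 0.
The minimum-cost mix takes nothing from stainless scrap, scrap grade C — only ferrochrome, cast iron scrap, ferrosilicon. Binding constraints: silicon, chromium, carbon.
That vertex is x1 = 0.3864, x3 = 3.375, x5 = 0.4894.
Total cost: 1.86·0.3864 + 0.22·3.375 + 1.25·0.4894 = 2.0730.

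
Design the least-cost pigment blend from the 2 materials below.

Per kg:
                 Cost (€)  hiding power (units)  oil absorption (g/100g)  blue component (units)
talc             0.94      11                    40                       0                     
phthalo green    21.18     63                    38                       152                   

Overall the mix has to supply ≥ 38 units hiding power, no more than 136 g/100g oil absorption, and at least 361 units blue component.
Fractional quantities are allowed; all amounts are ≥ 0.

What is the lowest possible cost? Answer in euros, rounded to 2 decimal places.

Set it up as a linear program. Let x1 = kg of talc, x2 = kg of phthalo green.
min 0.94x1 + 21.18x2 s.t.:
  11x1 + 63x2 ≥ 38   (hiding power)
  40x1 + 38x2 ≤ 136   (oil absorption)
  152x2 ≥ 361   (blue component)
  x1, x2 ≥ 0.
The optimal basis is {phthalo green}; talc drops out. There the blue component constraint is tight.
So phthalo green = 2.375 kg.
Cost = 21.18·2.375 = 50.3025.

€50.30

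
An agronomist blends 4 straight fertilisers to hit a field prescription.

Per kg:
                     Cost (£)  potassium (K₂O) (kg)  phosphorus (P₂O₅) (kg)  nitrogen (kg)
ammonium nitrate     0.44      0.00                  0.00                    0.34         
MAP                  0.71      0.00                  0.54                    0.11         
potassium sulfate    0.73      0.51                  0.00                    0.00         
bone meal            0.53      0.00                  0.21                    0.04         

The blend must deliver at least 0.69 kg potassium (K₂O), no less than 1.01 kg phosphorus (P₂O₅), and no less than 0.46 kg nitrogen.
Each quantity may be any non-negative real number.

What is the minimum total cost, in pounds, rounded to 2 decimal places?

Treat it as an LP. Let x1 = kg of ammonium nitrate, x2 = kg of MAP, x3 = kg of potassium sulfate, x4 = kg of bone meal.
Minimise 0.44x1 + 0.71x2 + 0.73x3 + 0.53x4 with:
  0.51x3 ≥ 0.69   (potassium (K₂O))
  0.54x2 + 0.21x4 ≥ 1.01   (phosphorus (P₂O₅))
  0.34x1 + 0.11x2 + 0.04x4 ≥ 0.46   (nitrogen)
  x1, x2, x3, x4 ≥ 0.
The optimal basis is {ammonium nitrate, MAP, potassium sulfate}; bone meal drops out. There the potassium (K₂O), phosphorus (P₂O₅), nitrogen constraints are tight.
Solving gives x1 = 0.7478, x2 = 1.87, x3 = 1.353.
Total cost: 0.44·0.7478 + 0.71·1.87 + 0.73·1.353 = 2.6444.

£2.64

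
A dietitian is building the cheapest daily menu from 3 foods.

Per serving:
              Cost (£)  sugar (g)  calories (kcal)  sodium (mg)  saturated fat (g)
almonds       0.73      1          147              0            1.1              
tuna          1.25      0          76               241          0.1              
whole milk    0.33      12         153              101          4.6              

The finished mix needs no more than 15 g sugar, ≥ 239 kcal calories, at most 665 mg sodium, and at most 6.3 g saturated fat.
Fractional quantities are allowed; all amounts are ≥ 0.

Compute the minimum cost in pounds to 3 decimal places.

£0.662

This is a linear program. Let x1 = servings of almonds, x2 = servings of tuna, x3 = servings of whole milk.
Minimize 0.73x1 + 1.25x2 + 0.33x3 with:
  1x1 + 12x3 ≤ 15   (sugar)
  147x1 + 76x2 + 153x3 ≥ 239   (calories)
  241x2 + 101x3 ≤ 665   (sodium)
  1.1x1 + 0.1x2 + 4.6x3 ≤ 6.3   (saturated fat)
  x1, x2, x3 ≥ 0.
The minimum-cost mix takes nothing from tuna — only almonds, whole milk. The sugar and calories requirements are met with equality.
Solving gives x1 = 0.3557, x3 = 1.22.
Objective = 0.73·0.3557 + 0.33·1.22 = 0.66226.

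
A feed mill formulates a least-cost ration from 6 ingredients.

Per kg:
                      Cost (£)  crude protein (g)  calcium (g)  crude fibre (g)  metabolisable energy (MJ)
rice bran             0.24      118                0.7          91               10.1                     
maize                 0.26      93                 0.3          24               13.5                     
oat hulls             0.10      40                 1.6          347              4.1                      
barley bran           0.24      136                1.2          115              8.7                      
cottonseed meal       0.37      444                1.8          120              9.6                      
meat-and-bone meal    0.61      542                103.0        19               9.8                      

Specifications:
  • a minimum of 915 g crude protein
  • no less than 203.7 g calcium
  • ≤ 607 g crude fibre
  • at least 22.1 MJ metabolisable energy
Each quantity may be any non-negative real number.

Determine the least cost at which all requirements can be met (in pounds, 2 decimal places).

Set it up as a linear program. Let x1 = kg of rice bran, x2 = kg of maize, x3 = kg of oat hulls, x4 = kg of barley bran, x5 = kg of cottonseed meal, x6 = kg of meat-and-bone meal.
Minimize 0.24x1 + 0.26x2 + 0.1x3 + 0.24x4 + 0.37x5 + 0.61x6 subject to:
  118x1 + 93x2 + 40x3 + 136x4 + 444x5 + 542x6 ≥ 915   (crude protein)
  0.7x1 + 0.3x2 + 1.6x3 + 1.2x4 + 1.8x5 + 103x6 ≥ 203.7   (calcium)
  91x1 + 24x2 + 347x3 + 115x4 + 120x5 + 19x6 ≤ 607   (crude fibre)
  10.1x1 + 13.5x2 + 4.1x3 + 8.7x4 + 9.6x5 + 9.8x6 ≥ 22.1   (metabolisable energy)
  x1, x2, x3, x4, x5, x6 ≥ 0.
At the optimum only maize, meat-and-bone meal are positive (rice bran, oat hulls, barley bran, cottonseed meal = 0). Binding constraints: calcium and metabolisable energy.
Optimal quantities: maize = 0.2018 kg, meat-and-bone meal = 1.977 kg.
Hence cost = 0.26·0.2018 + 0.61·1.977 = £1.2584.

£1.26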